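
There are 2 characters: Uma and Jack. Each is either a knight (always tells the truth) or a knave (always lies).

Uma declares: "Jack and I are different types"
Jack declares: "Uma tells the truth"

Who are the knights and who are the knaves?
Uma is a knave.
Jack is a knave.

Verification:
- Uma (knave) says "Jack and I are different types" - this is FALSE (a lie) because Uma is a knave and Jack is a knave.
- Jack (knave) says "Uma tells the truth" - this is FALSE (a lie) because Uma is a knave.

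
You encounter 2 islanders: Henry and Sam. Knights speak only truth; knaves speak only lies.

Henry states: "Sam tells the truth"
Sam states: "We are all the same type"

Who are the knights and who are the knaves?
Henry is a knight.
Sam is a knight.

Verification:
- Henry (knight) says "Sam tells the truth" - this is TRUE because Sam is a knight.
- Sam (knight) says "We are all the same type" - this is TRUE because Henry and Sam are knights.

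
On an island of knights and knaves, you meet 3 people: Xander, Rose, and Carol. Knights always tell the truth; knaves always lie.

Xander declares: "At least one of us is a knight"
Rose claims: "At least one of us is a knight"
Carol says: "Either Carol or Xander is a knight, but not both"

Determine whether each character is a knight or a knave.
Xander is a knave.
Rose is a knave.
Carol is a knave.

Verification:
- Xander (knave) says "At least one of us is a knight" - this is FALSE (a lie) because no one is a knight.
- Rose (knave) says "At least one of us is a knight" - this is FALSE (a lie) because no one is a knight.
- Carol (knave) says "Either Carol or Xander is a knight, but not both" - this is FALSE (a lie) because Carol is a knave and Xander is a knave.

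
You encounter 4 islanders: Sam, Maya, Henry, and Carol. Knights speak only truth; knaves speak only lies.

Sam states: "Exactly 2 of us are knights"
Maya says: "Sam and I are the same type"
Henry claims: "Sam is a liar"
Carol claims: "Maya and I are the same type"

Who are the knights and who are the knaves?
Sam is a knight.
Maya is a knight.
Henry is a knave.
Carol is a knave.

Verification:
- Sam (knight) says "Exactly 2 of us are knights" - this is TRUE because there are 2 knights.
- Maya (knight) says "Sam and I are the same type" - this is TRUE because Maya is a knight and Sam is a knight.
- Henry (knave) says "Sam is a liar" - this is FALSE (a lie) because Sam is a knight.
- Carol (knave) says "Maya and I are the same type" - this is FALSE (a lie) because Carol is a knave and Maya is a knight.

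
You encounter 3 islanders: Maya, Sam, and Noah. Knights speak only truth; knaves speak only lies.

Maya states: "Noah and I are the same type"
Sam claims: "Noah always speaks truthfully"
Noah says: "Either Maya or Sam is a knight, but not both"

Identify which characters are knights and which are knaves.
Maya is a knave.
Sam is a knight.
Noah is a knight.

Verification:
- Maya (knave) says "Noah and I are the same type" - this is FALSE (a lie) because Maya is a knave and Noah is a knight.
- Sam (knight) says "Noah always speaks truthfully" - this is TRUE because Noah is a knight.
- Noah (knight) says "Either Maya or Sam is a knight, but not both" - this is TRUE because Maya is a knave and Sam is a knight.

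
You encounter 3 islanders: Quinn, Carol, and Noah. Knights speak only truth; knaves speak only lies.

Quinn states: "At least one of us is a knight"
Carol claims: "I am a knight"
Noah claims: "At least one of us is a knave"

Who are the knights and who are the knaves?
Quinn is a knight.
Carol is a knave.
Noah is a knight.

Verification:
- Quinn (knight) says "At least one of us is a knight" - this is TRUE because Quinn and Noah are knights.
- Carol (knave) says "I am a knight" - this is FALSE (a lie) because Carol is a knave.
- Noah (knight) says "At least one of us is a knave" - this is TRUE because Carol is a knave.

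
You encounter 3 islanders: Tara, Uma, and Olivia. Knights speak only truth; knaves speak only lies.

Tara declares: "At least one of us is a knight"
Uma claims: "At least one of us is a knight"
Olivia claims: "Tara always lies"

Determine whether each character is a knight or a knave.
Tara is a knight.
Uma is a knight.
Olivia is a knave.

Verification:
- Tara (knight) says "At least one of us is a knight" - this is TRUE because Tara and Uma are knights.
- Uma (knight) says "At least one of us is a knight" - this is TRUE because Tara and Uma are knights.
- Olivia (knave) says "Tara always lies" - this is FALSE (a lie) because Tara is a knight.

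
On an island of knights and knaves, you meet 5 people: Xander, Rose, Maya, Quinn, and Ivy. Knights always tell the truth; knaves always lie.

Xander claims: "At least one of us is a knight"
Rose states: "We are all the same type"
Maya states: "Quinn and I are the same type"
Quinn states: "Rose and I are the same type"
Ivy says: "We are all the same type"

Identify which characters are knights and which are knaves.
Xander is a knight.
Rose is a knight.
Maya is a knight.
Quinn is a knight.
Ivy is a knight.

Verification:
- Xander (knight) says "At least one of us is a knight" - this is TRUE because Xander, Rose, Maya, Quinn, and Ivy are knights.
- Rose (knight) says "We are all the same type" - this is TRUE because Xander, Rose, Maya, Quinn, and Ivy are knights.
- Maya (knight) says "Quinn and I are the same type" - this is TRUE because Maya is a knight and Quinn is a knight.
- Quinn (knight) says "Rose and I are the same type" - this is TRUE because Quinn is a knight and Rose is a knight.
- Ivy (knight) says "We are all the same type" - this is TRUE because Xander, Rose, Maya, Quinn, and Ivy are knights.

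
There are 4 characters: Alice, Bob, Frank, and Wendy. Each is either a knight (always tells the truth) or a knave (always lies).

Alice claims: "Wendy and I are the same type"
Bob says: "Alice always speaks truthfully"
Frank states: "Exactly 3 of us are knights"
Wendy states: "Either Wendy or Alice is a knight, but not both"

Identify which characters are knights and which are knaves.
Alice is a knave.
Bob is a knave.
Frank is a knave.
Wendy is a knight.

Verification:
- Alice (knave) says "Wendy and I are the same type" - this is FALSE (a lie) because Alice is a knave and Wendy is a knight.
- Bob (knave) says "Alice always speaks truthfully" - this is FALSE (a lie) because Alice is a knave.
- Frank (knave) says "Exactly 3 of us are knights" - this is FALSE (a lie) because there are 1 knights.
- Wendy (knight) says "Either Wendy or Alice is a knight, but not both" - this is TRUE because Wendy is a knight and Alice is a knave.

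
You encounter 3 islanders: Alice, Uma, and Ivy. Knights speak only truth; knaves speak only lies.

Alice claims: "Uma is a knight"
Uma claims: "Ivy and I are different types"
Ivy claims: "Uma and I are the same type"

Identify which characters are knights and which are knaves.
Alice is a knight.
Uma is a knight.
Ivy is a knave.

Verification:
- Alice (knight) says "Uma is a knight" - this is TRUE because Uma is a knight.
- Uma (knight) says "Ivy and I are different types" - this is TRUE because Uma is a knight and Ivy is a knave.
- Ivy (knave) says "Uma and I are the same type" - this is FALSE (a lie) because Ivy is a knave and Uma is a knight.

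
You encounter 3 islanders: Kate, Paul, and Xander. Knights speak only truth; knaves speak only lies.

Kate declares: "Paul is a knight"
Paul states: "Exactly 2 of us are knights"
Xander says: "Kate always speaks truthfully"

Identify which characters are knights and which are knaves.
Kate is a knave.
Paul is a knave.
Xander is a knave.

Verification:
- Kate (knave) says "Paul is a knight" - this is FALSE (a lie) because Paul is a knave.
- Paul (knave) says "Exactly 2 of us are knights" - this is FALSE (a lie) because there are 0 knights.
- Xander (knave) says "Kate always speaks truthfully" - this is FALSE (a lie) because Kate is a knave.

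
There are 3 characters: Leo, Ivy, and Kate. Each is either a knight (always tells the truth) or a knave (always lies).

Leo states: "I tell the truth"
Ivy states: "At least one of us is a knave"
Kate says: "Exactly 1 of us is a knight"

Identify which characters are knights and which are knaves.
Leo is a knight.
Ivy is a knight.
Kate is a knave.

Verification:
- Leo (knight) says "I tell the truth" - this is TRUE because Leo is a knight.
- Ivy (knight) says "At least one of us is a knave" - this is TRUE because Kate is a knave.
- Kate (knave) says "Exactly 1 of us is a knight" - this is FALSE (a lie) because there are 2 knights.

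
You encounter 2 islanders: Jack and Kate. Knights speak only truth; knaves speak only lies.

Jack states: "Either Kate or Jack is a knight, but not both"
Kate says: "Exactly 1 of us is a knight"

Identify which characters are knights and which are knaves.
Jack is a knave.
Kate is a knave.

Verification:
- Jack (knave) says "Either Kate or Jack is a knight, but not both" - this is FALSE (a lie) because Kate is a knave and Jack is a knave.
- Kate (knave) says "Exactly 1 of us is a knight" - this is FALSE (a lie) because there are 0 knights.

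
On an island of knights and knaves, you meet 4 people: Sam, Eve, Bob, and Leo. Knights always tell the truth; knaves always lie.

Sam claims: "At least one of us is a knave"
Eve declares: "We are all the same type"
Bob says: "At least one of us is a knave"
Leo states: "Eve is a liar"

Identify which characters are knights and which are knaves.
Sam is a knight.
Eve is a knave.
Bob is a knight.
Leo is a knight.

Verification:
- Sam (knight) says "At least one of us is a knave" - this is TRUE because Eve is a knave.
- Eve (knave) says "We are all the same type" - this is FALSE (a lie) because Sam, Bob, and Leo are knights and Eve is a knave.
- Bob (knight) says "At least one of us is a knave" - this is TRUE because Eve is a knave.
- Leo (knight) says "Eve is a liar" - this is TRUE because Eve is a knave.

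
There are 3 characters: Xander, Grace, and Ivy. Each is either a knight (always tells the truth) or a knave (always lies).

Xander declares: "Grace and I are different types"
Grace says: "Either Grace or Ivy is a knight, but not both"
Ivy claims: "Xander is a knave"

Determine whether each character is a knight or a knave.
Xander is a knight.
Grace is a knave.
Ivy is a knave.

Verification:
- Xander (knight) says "Grace and I are different types" - this is TRUE because Xander is a knight and Grace is a knave.
- Grace (knave) says "Either Grace or Ivy is a knight, but not both" - this is FALSE (a lie) because Grace is a knave and Ivy is a knave.
- Ivy (knave) says "Xander is a knave" - this is FALSE (a lie) because Xander is a knight.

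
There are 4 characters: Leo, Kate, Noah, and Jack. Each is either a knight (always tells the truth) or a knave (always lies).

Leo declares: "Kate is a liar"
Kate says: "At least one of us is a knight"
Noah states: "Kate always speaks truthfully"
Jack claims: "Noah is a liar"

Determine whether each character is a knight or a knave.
Leo is a knave.
Kate is a knight.
Noah is a knight.
Jack is a knave.

Verification:
- Leo (knave) says "Kate is a liar" - this is FALSE (a lie) because Kate is a knight.
- Kate (knight) says "At least one of us is a knight" - this is TRUE because Kate and Noah are knights.
- Noah (knight) says "Kate always speaks truthfully" - this is TRUE because Kate is a knight.
- Jack (knave) says "Noah is a liar" - this is FALSE (a lie) because Noah is a knight.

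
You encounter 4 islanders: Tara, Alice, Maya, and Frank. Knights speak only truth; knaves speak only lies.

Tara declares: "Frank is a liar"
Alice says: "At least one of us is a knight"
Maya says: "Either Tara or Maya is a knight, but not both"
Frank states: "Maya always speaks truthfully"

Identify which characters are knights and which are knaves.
Tara is a knave.
Alice is a knight.
Maya is a knight.
Frank is a knight.

Verification:
- Tara (knave) says "Frank is a liar" - this is FALSE (a lie) because Frank is a knight.
- Alice (knight) says "At least one of us is a knight" - this is TRUE because Alice, Maya, and Frank are knights.
- Maya (knight) says "Either Tara or Maya is a knight, but not both" - this is TRUE because Tara is a knave and Maya is a knight.
- Frank (knight) says "Maya always speaks truthfully" - this is TRUE because Maya is a knight.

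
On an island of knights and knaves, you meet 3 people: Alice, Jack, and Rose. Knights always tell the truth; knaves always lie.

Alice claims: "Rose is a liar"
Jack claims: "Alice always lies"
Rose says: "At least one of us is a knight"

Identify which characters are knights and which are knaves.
Alice is a knave.
Jack is a knight.
Rose is a knight.

Verification:
- Alice (knave) says "Rose is a liar" - this is FALSE (a lie) because Rose is a knight.
- Jack (knight) says "Alice always lies" - this is TRUE because Alice is a knave.
- Rose (knight) says "At least one of us is a knight" - this is TRUE because Jack and Rose are knights.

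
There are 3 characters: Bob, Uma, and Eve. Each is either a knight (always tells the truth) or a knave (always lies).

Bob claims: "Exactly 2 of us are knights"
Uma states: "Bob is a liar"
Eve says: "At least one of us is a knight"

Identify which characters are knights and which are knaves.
Bob is a knight.
Uma is a knave.
Eve is a knight.

Verification:
- Bob (knight) says "Exactly 2 of us are knights" - this is TRUE because there are 2 knights.
- Uma (knave) says "Bob is a liar" - this is FALSE (a lie) because Bob is a knight.
- Eve (knight) says "At least one of us is a knight" - this is TRUE because Bob and Eve are knights.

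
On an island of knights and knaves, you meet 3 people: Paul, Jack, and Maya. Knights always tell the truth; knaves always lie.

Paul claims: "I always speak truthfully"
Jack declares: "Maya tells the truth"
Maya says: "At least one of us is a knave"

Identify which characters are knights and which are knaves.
Paul is a knave.
Jack is a knight.
Maya is a knight.

Verification:
- Paul (knave) says "I always speak truthfully" - this is FALSE (a lie) because Paul is a knave.
- Jack (knight) says "Maya tells the truth" - this is TRUE because Maya is a knight.
- Maya (knight) says "At least one of us is a knave" - this is TRUE because Paul is a knave.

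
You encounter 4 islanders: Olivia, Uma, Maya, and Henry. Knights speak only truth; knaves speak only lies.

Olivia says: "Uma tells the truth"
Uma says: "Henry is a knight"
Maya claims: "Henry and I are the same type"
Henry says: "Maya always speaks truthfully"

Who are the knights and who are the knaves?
Olivia is a knight.
Uma is a knight.
Maya is a knight.
Henry is a knight.

Verification:
- Olivia (knight) says "Uma tells the truth" - this is TRUE because Uma is a knight.
- Uma (knight) says "Henry is a knight" - this is TRUE because Henry is a knight.
- Maya (knight) says "Henry and I are the same type" - this is TRUE because Maya is a knight and Henry is a knight.
- Henry (knight) says "Maya always speaks truthfully" - this is TRUE because Maya is a knight.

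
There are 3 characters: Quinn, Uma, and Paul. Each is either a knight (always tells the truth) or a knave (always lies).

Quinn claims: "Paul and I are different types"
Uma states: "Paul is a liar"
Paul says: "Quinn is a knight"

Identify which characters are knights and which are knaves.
Quinn is a knave.
Uma is a knight.
Paul is a knave.

Verification:
- Quinn (knave) says "Paul and I are different types" - this is FALSE (a lie) because Quinn is a knave and Paul is a knave.
- Uma (knight) says "Paul is a liar" - this is TRUE because Paul is a knave.
- Paul (knave) says "Quinn is a knight" - this is FALSE (a lie) because Quinn is a knave.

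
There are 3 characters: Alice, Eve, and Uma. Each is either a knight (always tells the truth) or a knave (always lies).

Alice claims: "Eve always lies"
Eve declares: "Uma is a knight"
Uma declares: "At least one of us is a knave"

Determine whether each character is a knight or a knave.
Alice is a knave.
Eve is a knight.
Uma is a knight.

Verification:
- Alice (knave) says "Eve always lies" - this is FALSE (a lie) because Eve is a knight.
- Eve (knight) says "Uma is a knight" - this is TRUE because Uma is a knight.
- Uma (knight) says "At least one of us is a knave" - this is TRUE because Alice is a knave.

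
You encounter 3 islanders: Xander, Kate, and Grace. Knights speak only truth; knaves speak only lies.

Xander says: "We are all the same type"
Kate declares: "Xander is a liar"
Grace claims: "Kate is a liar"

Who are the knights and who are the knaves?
Xander is a knave.
Kate is a knight.
Grace is a knave.

Verification:
- Xander (knave) says "We are all the same type" - this is FALSE (a lie) because Kate is a knight and Xander and Grace are knaves.
- Kate (knight) says "Xander is a liar" - this is TRUE because Xander is a knave.
- Grace (knave) says "Kate is a liar" - this is FALSE (a lie) because Kate is a knight.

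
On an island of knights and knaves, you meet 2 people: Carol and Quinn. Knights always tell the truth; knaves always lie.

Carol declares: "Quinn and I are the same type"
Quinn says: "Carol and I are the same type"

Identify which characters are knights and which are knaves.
Carol is a knight.
Quinn is a knight.

Verification:
- Carol (knight) says "Quinn and I are the same type" - this is TRUE because Carol is a knight and Quinn is a knight.
- Quinn (knight) says "Carol and I are the same type" - this is TRUE because Quinn is a knight and Carol is a knight.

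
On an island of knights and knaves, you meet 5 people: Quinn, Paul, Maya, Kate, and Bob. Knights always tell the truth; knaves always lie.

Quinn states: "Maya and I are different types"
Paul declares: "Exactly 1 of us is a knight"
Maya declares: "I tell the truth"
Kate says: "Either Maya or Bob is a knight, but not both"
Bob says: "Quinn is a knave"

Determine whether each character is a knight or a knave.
Quinn is a knave.
Paul is a knave.
Maya is a knave.
Kate is a knight.
Bob is a knight.

Verification:
- Quinn (knave) says "Maya and I are different types" - this is FALSE (a lie) because Quinn is a knave and Maya is a knave.
- Paul (knave) says "Exactly 1 of us is a knight" - this is FALSE (a lie) because there are 2 knights.
- Maya (knave) says "I tell the truth" - this is FALSE (a lie) because Maya is a knave.
- Kate (knight) says "Either Maya or Bob is a knight, but not both" - this is TRUE because Maya is a knave and Bob is a knight.
- Bob (knight) says "Quinn is a knave" - this is TRUE because Quinn is a knave.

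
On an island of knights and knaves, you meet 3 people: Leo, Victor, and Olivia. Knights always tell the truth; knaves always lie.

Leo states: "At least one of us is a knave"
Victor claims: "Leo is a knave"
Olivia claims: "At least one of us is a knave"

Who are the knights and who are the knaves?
Leo is a knight.
Victor is a knave.
Olivia is a knight.

Verification:
- Leo (knight) says "At least one of us is a knave" - this is TRUE because Victor is a knave.
- Victor (knave) says "Leo is a knave" - this is FALSE (a lie) because Leo is a knight.
- Olivia (knight) says "At least one of us is a knave" - this is TRUE because Victor is a knave.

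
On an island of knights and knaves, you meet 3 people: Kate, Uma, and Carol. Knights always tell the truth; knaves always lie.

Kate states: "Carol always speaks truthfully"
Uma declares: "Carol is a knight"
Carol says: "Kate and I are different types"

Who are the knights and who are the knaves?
Kate is a knave.
Uma is a knave.
Carol is a knave.

Verification:
- Kate (knave) says "Carol always speaks truthfully" - this is FALSE (a lie) because Carol is a knave.
- Uma (knave) says "Carol is a knight" - this is FALSE (a lie) because Carol is a knave.
- Carol (knave) says "Kate and I are different types" - this is FALSE (a lie) because Carol is a knave and Kate is a knave.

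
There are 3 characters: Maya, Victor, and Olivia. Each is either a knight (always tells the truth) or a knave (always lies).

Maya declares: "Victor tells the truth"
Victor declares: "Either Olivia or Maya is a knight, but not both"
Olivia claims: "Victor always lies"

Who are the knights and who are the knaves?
Maya is a knight.
Victor is a knight.
Olivia is a knave.

Verification:
- Maya (knight) says "Victor tells the truth" - this is TRUE because Victor is a knight.
- Victor (knight) says "Either Olivia or Maya is a knight, but not both" - this is TRUE because Olivia is a knave and Maya is a knight.
- Olivia (knave) says "Victor always lies" - this is FALSE (a lie) because Victor is a knight.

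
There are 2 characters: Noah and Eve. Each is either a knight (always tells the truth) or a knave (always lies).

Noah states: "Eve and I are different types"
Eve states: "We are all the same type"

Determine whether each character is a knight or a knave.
Noah is a knight.
Eve is a knave.

Verification:
- Noah (knight) says "Eve and I are different types" - this is TRUE because Noah is a knight and Eve is a knave.
- Eve (knave) says "We are all the same type" - this is FALSE (a lie) because Noah is a knight and Eve is a knave.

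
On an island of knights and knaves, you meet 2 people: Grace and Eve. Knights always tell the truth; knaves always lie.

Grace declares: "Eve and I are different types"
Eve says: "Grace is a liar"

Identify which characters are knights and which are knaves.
Grace is a knight.
Eve is a knave.

Verification:
- Grace (knight) says "Eve and I are different types" - this is TRUE because Grace is a knight and Eve is a knave.
- Eve (knave) says "Grace is a liar" - this is FALSE (a lie) because Grace is a knight.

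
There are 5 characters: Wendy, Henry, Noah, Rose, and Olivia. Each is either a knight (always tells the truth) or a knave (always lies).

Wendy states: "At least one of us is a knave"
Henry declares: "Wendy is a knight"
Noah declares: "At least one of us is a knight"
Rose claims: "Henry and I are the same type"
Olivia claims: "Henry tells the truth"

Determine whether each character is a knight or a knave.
Wendy is a knight.
Henry is a knight.
Noah is a knight.
Rose is a knave.
Olivia is a knight.

Verification:
- Wendy (knight) says "At least one of us is a knave" - this is TRUE because Rose is a knave.
- Henry (knight) says "Wendy is a knight" - this is TRUE because Wendy is a knight.
- Noah (knight) says "At least one of us is a knight" - this is TRUE because Wendy, Henry, Noah, and Olivia are knights.
- Rose (knave) says "Henry and I are the same type" - this is FALSE (a lie) because Rose is a knave and Henry is a knight.
- Olivia (knight) says "Henry tells the truth" - this is TRUE because Henry is a knight.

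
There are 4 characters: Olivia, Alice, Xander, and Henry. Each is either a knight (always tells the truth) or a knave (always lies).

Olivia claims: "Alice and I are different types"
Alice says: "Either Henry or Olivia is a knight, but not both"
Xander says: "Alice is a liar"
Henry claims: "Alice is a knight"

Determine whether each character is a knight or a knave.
Olivia is a knave.
Alice is a knave.
Xander is a knight.
Henry is a knave.

Verification:
- Olivia (knave) says "Alice and I are different types" - this is FALSE (a lie) because Olivia is a knave and Alice is a knave.
- Alice (knave) says "Either Henry or Olivia is a knight, but not both" - this is FALSE (a lie) because Henry is a knave and Olivia is a knave.
- Xander (knight) says "Alice is a liar" - this is TRUE because Alice is a knave.
- Henry (knave) says "Alice is a knight" - this is FALSE (a lie) because Alice is a knave.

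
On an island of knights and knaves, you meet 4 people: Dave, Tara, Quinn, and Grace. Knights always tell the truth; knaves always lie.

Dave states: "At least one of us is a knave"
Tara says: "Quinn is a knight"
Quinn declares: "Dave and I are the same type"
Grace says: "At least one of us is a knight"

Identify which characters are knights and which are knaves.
Dave is a knight.
Tara is a knave.
Quinn is a knave.
Grace is a knight.

Verification:
- Dave (knight) says "At least one of us is a knave" - this is TRUE because Tara and Quinn are knaves.
- Tara (knave) says "Quinn is a knight" - this is FALSE (a lie) because Quinn is a knave.
- Quinn (knave) says "Dave and I are the same type" - this is FALSE (a lie) because Quinn is a knave and Dave is a knight.
- Grace (knight) says "At least one of us is a knight" - this is TRUE because Dave and Grace are knights.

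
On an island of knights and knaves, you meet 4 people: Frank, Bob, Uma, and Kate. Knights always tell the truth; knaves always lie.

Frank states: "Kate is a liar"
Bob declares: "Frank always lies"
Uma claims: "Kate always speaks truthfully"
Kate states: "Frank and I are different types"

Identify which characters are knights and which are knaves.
Frank is a knave.
Bob is a knight.
Uma is a knight.
Kate is a knight.

Verification:
- Frank (knave) says "Kate is a liar" - this is FALSE (a lie) because Kate is a knight.
- Bob (knight) says "Frank always lies" - this is TRUE because Frank is a knave.
- Uma (knight) says "Kate always speaks truthfully" - this is TRUE because Kate is a knight.
- Kate (knight) says "Frank and I are different types" - this is TRUE because Kate is a knight and Frank is a knave.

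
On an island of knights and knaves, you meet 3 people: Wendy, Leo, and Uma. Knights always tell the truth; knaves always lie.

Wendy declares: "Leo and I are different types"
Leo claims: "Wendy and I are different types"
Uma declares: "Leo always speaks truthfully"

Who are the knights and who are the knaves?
Wendy is a knave.
Leo is a knave.
Uma is a knave.

Verification:
- Wendy (knave) says "Leo and I are different types" - this is FALSE (a lie) because Wendy is a knave and Leo is a knave.
- Leo (knave) says "Wendy and I are different types" - this is FALSE (a lie) because Leo is a knave and Wendy is a knave.
- Uma (knave) says "Leo always speaks truthfully" - this is FALSE (a lie) because Leo is a knave.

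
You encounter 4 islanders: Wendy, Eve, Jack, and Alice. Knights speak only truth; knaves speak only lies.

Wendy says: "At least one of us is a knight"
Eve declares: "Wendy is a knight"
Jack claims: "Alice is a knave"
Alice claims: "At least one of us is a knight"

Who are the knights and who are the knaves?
Wendy is a knight.
Eve is a knight.
Jack is a knave.
Alice is a knight.

Verification:
- Wendy (knight) says "At least one of us is a knight" - this is TRUE because Wendy, Eve, and Alice are knights.
- Eve (knight) says "Wendy is a knight" - this is TRUE because Wendy is a knight.
- Jack (knave) says "Alice is a knave" - this is FALSE (a lie) because Alice is a knight.
- Alice (knight) says "At least one of us is a knight" - this is TRUE because Wendy, Eve, and Alice are knights.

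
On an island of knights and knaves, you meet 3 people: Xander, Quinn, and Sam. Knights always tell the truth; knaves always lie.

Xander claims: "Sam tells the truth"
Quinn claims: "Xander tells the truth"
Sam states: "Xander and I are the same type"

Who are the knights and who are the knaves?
Xander is a knight.
Quinn is a knight.
Sam is a knight.

Verification:
- Xander (knight) says "Sam tells the truth" - this is TRUE because Sam is a knight.
- Quinn (knight) says "Xander tells the truth" - this is TRUE because Xander is a knight.
- Sam (knight) says "Xander and I are the same type" - this is TRUE because Sam is a knight and Xander is a knight.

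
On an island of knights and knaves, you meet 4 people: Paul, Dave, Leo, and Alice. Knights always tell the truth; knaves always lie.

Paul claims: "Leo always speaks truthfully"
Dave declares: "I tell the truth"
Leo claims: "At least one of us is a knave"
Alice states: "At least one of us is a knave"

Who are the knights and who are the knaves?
Paul is a knight.
Dave is a knave.
Leo is a knight.
Alice is a knight.

Verification:
- Paul (knight) says "Leo always speaks truthfully" - this is TRUE because Leo is a knight.
- Dave (knave) says "I tell the truth" - this is FALSE (a lie) because Dave is a knave.
- Leo (knight) says "At least one of us is a knave" - this is TRUE because Dave is a knave.
- Alice (knight) says "At least one of us is a knave" - this is TRUE because Dave is a knave.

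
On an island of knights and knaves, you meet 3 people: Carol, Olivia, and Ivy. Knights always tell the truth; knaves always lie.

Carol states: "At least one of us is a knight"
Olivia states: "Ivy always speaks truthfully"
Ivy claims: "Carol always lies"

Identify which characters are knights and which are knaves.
Carol is a knight.
Olivia is a knave.
Ivy is a knave.

Verification:
- Carol (knight) says "At least one of us is a knight" - this is TRUE because Carol is a knight.
- Olivia (knave) says "Ivy always speaks truthfully" - this is FALSE (a lie) because Ivy is a knave.
- Ivy (knave) says "Carol always lies" - this is FALSE (a lie) because Carol is a knight.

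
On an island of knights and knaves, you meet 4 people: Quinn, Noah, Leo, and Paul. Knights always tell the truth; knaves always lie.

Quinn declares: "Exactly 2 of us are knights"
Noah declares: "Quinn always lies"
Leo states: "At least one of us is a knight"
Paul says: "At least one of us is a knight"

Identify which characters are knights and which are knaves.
Quinn is a knave.
Noah is a knight.
Leo is a knight.
Paul is a knight.

Verification:
- Quinn (knave) says "Exactly 2 of us are knights" - this is FALSE (a lie) because there are 3 knights.
- Noah (knight) says "Quinn always lies" - this is TRUE because Quinn is a knave.
- Leo (knight) says "At least one of us is a knight" - this is TRUE because Noah, Leo, and Paul are knights.
- Paul (knight) says "At least one of us is a knight" - this is TRUE because Noah, Leo, and Paul are knights.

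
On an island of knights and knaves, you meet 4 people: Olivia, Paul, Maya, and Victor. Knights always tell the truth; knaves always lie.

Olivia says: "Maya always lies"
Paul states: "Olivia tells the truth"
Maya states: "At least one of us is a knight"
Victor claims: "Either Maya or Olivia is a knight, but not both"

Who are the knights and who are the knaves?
Olivia is a knave.
Paul is a knave.
Maya is a knight.
Victor is a knight.

Verification:
- Olivia (knave) says "Maya always lies" - this is FALSE (a lie) because Maya is a knight.
- Paul (knave) says "Olivia tells the truth" - this is FALSE (a lie) because Olivia is a knave.
- Maya (knight) says "At least one of us is a knight" - this is TRUE because Maya and Victor are knights.
- Victor (knight) says "Either Maya or Olivia is a knight, but not both" - this is TRUE because Maya is a knight and Olivia is a knave.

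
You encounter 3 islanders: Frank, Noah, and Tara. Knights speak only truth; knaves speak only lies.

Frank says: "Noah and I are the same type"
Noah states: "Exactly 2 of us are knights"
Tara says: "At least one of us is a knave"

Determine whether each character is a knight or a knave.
Frank is a knave.
Noah is a knight.
Tara is a knight.

Verification:
- Frank (knave) says "Noah and I are the same type" - this is FALSE (a lie) because Frank is a knave and Noah is a knight.
- Noah (knight) says "Exactly 2 of us are knights" - this is TRUE because there are 2 knights.
- Tara (knight) says "At least one of us is a knave" - this is TRUE because Frank is a knave.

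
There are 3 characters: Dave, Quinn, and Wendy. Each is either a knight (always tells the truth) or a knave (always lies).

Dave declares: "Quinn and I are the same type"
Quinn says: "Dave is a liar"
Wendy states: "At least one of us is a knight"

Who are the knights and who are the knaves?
Dave is a knave.
Quinn is a knight.
Wendy is a knight.

Verification:
- Dave (knave) says "Quinn and I are the same type" - this is FALSE (a lie) because Dave is a knave and Quinn is a knight.
- Quinn (knight) says "Dave is a liar" - this is TRUE because Dave is a knave.
- Wendy (knight) says "At least one of us is a knight" - this is TRUE because Quinn and Wendy are knights.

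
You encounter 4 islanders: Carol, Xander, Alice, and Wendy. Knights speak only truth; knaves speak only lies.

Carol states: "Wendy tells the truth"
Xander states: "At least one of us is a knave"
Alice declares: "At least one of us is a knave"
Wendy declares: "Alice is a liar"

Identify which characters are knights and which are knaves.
Carol is a knave.
Xander is a knight.
Alice is a knight.
Wendy is a knave.

Verification:
- Carol (knave) says "Wendy tells the truth" - this is FALSE (a lie) because Wendy is a knave.
- Xander (knight) says "At least one of us is a knave" - this is TRUE because Carol and Wendy are knaves.
- Alice (knight) says "At least one of us is a knave" - this is TRUE because Carol and Wendy are knaves.
- Wendy (knave) says "Alice is a liar" - this is FALSE (a lie) because Alice is a knight.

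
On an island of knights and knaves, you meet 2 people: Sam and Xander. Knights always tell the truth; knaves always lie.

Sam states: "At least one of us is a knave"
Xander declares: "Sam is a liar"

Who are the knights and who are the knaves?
Sam is a knight.
Xander is a knave.

Verification:
- Sam (knight) says "At least one of us is a knave" - this is TRUE because Xander is a knave.
- Xander (knave) says "Sam is a liar" - this is FALSE (a lie) because Sam is a knight.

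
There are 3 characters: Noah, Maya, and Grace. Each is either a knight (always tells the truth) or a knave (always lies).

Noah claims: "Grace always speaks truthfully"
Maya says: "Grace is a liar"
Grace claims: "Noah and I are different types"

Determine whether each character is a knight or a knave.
Noah is a knave.
Maya is a knight.
Grace is a knave.

Verification:
- Noah (knave) says "Grace always speaks truthfully" - this is FALSE (a lie) because Grace is a knave.
- Maya (knight) says "Grace is a liar" - this is TRUE because Grace is a knave.
- Grace (knave) says "Noah and I are different types" - this is FALSE (a lie) because Grace is a knave and Noah is a knave.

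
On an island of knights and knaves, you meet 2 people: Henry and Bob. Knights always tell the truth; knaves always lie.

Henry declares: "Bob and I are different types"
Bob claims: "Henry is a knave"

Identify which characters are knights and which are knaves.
Henry is a knight.
Bob is a knave.

Verification:
- Henry (knight) says "Bob and I are different types" - this is TRUE because Henry is a knight and Bob is a knave.
- Bob (knave) says "Henry is a knave" - this is FALSE (a lie) because Henry is a knight.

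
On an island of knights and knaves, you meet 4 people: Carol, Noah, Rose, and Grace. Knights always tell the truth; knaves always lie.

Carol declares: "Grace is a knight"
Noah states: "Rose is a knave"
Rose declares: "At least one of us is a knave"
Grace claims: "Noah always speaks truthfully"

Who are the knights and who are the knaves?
Carol is a knave.
Noah is a knave.
Rose is a knight.
Grace is a knave.

Verification:
- Carol (knave) says "Grace is a knight" - this is FALSE (a lie) because Grace is a knave.
- Noah (knave) says "Rose is a knave" - this is FALSE (a lie) because Rose is a knight.
- Rose (knight) says "At least one of us is a knave" - this is TRUE because Carol, Noah, and Grace are knaves.
- Grace (knave) says "Noah always speaks truthfully" - this is FALSE (a lie) because Noah is a knave.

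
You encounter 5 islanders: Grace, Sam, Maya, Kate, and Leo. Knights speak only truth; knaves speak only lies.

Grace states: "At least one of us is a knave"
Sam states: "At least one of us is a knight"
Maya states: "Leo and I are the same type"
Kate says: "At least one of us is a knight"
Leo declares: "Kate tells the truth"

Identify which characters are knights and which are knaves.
Grace is a knight.
Sam is a knight.
Maya is a knave.
Kate is a knight.
Leo is a knight.

Verification:
- Grace (knight) says "At least one of us is a knave" - this is TRUE because Maya is a knave.
- Sam (knight) says "At least one of us is a knight" - this is TRUE because Grace, Sam, Kate, and Leo are knights.
- Maya (knave) says "Leo and I are the same type" - this is FALSE (a lie) because Maya is a knave and Leo is a knight.
- Kate (knight) says "At least one of us is a knight" - this is TRUE because Grace, Sam, Kate, and Leo are knights.
- Leo (knight) says "Kate tells the truth" - this is TRUE because Kate is a knight.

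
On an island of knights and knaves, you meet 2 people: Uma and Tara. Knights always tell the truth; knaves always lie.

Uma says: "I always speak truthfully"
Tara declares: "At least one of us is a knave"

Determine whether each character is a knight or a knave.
Uma is a knave.
Tara is a knight.

Verification:
- Uma (knave) says "I always speak truthfully" - this is FALSE (a lie) because Uma is a knave.
- Tara (knight) says "At least one of us is a knave" - this is TRUE because Uma is a knave.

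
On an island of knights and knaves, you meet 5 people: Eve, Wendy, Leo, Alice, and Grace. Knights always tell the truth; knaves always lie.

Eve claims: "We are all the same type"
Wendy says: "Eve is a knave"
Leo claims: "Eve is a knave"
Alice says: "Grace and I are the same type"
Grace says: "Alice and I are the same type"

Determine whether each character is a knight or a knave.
Eve is a knave.
Wendy is a knight.
Leo is a knight.
Alice is a knight.
Grace is a knight.

Verification:
- Eve (knave) says "We are all the same type" - this is FALSE (a lie) because Wendy, Leo, Alice, and Grace are knights and Eve is a knave.
- Wendy (knight) says "Eve is a knave" - this is TRUE because Eve is a knave.
- Leo (knight) says "Eve is a knave" - this is TRUE because Eve is a knave.
- Alice (knight) says "Grace and I are the same type" - this is TRUE because Alice is a knight and Grace is a knight.
- Grace (knight) says "Alice and I are the same type" - this is TRUE because Grace is a knight and Alice is a knight.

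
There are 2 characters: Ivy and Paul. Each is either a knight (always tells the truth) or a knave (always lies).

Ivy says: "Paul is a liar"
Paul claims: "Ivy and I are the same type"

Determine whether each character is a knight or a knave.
Ivy is a knight.
Paul is a knave.

Verification:
- Ivy (knight) says "Paul is a liar" - this is TRUE because Paul is a knave.
- Paul (knave) says "Ivy and I are the same type" - this is FALSE (a lie) because Paul is a knave and Ivy is a knight.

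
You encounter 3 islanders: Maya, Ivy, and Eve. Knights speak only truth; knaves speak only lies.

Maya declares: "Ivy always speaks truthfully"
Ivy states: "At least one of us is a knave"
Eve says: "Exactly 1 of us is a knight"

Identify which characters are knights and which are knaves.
Maya is a knight.
Ivy is a knight.
Eve is a knave.

Verification:
- Maya (knight) says "Ivy always speaks truthfully" - this is TRUE because Ivy is a knight.
- Ivy (knight) says "At least one of us is a knave" - this is TRUE because Eve is a knave.
- Eve (knave) says "Exactly 1 of us is a knight" - this is FALSE (a lie) because there are 2 knights.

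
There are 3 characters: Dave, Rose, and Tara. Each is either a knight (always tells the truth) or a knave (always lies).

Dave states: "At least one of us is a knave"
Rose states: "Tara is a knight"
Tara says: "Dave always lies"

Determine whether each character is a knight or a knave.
Dave is a knight.
Rose is a knave.
Tara is a knave.

Verification:
- Dave (knight) says "At least one of us is a knave" - this is TRUE because Rose and Tara are knaves.
- Rose (knave) says "Tara is a knight" - this is FALSE (a lie) because Tara is a knave.
- Tara (knave) says "Dave always lies" - this is FALSE (a lie) because Dave is a knight.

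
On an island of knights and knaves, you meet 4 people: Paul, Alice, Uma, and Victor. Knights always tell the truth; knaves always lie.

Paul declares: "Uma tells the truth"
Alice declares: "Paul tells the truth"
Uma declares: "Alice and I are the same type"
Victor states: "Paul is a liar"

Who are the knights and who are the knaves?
Paul is a knight.
Alice is a knight.
Uma is a knight.
Victor is a knave.

Verification:
- Paul (knight) says "Uma tells the truth" - this is TRUE because Uma is a knight.
- Alice (knight) says "Paul tells the truth" - this is TRUE because Paul is a knight.
- Uma (knight) says "Alice and I are the same type" - this is TRUE because Uma is a knight and Alice is a knight.
- Victor (knave) says "Paul is a liar" - this is FALSE (a lie) because Paul is a knight.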